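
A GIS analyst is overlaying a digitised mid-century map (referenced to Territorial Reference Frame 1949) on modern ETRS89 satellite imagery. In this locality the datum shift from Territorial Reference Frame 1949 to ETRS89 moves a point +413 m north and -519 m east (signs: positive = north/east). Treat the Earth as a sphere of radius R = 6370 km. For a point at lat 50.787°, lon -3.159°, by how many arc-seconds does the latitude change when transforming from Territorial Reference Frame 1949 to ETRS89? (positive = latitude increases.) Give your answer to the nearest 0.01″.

Δφ = 13.37″

On a sphere of radius R, 1 rad of latitude = R, so Δφ = ΔN / R = 413.0 / 6370000 = 6.4835e-05 rad = 13.373″.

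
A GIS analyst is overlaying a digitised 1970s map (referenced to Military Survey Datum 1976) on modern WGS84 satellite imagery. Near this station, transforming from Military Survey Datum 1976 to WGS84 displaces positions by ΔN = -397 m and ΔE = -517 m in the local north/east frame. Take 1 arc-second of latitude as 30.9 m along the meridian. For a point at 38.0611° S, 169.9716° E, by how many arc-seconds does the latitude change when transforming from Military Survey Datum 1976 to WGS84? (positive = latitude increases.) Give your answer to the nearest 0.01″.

Δφ = -12.85″

1″ of latitude = 30.90 m, so Δφ = -397.0 / 30.90 = -12.848″.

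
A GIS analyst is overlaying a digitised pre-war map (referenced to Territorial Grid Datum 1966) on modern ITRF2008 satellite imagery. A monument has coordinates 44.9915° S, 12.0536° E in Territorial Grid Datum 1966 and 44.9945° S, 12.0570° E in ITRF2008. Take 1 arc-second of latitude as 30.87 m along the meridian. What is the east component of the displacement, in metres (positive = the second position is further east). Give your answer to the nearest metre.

Δφ = -44.9945° − -44.9915° = -0.0030°; Δλ = 12.0570° − 12.0536° = +0.0034°.
1° of latitude = 3600 × 30.87 = 111132 m.
ΔN = Δφ × 111132 = -333.4 m; ΔE = Δλ × 111132 × cos(-44.9915°) = +0.0034 × 111132 × 0.707212 = 267.2 m.

ΔE = 267 m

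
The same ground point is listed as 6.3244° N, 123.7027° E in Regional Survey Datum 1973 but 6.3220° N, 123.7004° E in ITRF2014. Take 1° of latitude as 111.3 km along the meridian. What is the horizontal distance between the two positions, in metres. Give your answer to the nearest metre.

369 m

Δφ = 6.3220° − 6.3244° = -0.0024°; Δλ = 123.7004° − 123.7027° = -0.0023°.
ΔN = Δφ × 111300 = -267.1 m; ΔE = Δλ × 111300 × cos(6.3244°) = -0.0023 × 111300 × 0.993914 = -254.4 m.
Distance = √(ΔE² + ΔN²) = √((-254.4)² + (-267.1)²) = 368.9 m.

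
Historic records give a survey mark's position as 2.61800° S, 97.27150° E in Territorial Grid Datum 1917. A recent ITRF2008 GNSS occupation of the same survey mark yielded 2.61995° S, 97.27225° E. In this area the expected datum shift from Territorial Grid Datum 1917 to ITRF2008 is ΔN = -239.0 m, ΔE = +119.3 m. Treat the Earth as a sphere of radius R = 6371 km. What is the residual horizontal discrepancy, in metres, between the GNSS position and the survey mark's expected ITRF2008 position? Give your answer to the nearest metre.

42 m

Observed coordinate differences: Δφ = -0.00195°, Δλ = +0.00075°.
Converting to metres (1° lat = 111195 m, cos φ = 0.998956): observed ΔN = -216.8 m, observed ΔE = 83.3 m.
Subtracting the expected shift leaves a residual of -216.8 − (-239.0) = 22.2 m north and 83.3 − (119.3) = -36.0 m east.
Residual distance = √(22.2² + (-36.0)²) = 42.3 m.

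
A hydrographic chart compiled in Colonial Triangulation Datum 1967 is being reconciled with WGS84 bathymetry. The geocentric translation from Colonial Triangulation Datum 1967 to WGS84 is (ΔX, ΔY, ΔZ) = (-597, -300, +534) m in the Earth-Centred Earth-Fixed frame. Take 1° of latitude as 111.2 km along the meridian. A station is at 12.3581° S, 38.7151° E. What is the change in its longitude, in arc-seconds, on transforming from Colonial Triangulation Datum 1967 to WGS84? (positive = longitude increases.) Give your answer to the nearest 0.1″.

sin φ = -0.214021, cos φ = 0.976829, sin λ = 0.625448, cos λ = 0.780266.
East component: ΔE = −sin λ·ΔX + cos λ·ΔY = −(0.625448)(-597) + (0.780266)(-300) = 139.31 m.
1° of latitude spans 111200 m; at latitude φ, 1° of longitude spans that × cos φ = 108623.4 m, so Δλ = 139.31 / 108623.4 × 3600 = 4.617″.

Δλ = 4.6″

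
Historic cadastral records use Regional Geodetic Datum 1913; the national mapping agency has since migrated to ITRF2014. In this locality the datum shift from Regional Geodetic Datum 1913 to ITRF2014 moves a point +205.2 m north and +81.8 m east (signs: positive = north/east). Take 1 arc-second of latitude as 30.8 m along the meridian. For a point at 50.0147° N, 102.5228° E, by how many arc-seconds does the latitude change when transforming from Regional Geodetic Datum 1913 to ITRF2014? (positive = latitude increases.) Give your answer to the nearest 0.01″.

Δφ = 6.66″

1″ of latitude = 30.80 m, so Δφ = 205.2 / 30.80 = 6.662″.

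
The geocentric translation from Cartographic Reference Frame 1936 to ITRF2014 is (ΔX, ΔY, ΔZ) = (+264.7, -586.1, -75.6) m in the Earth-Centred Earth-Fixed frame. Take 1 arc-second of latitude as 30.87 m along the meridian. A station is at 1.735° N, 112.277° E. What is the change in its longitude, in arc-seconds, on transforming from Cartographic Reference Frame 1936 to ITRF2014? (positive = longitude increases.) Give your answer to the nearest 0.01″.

sin φ = 0.030277, cos φ = 0.999542, sin λ = 0.925362, cos λ = -0.379085.
East component: ΔE = −sin λ·ΔX + cos λ·ΔY = −(0.925362)(264.7) + (-0.379085)(-586.1) = -22.76 m.
1° of latitude spans 3600 × 30.87 = 111132 m; at latitude φ, 1° of longitude spans that × cos φ = 111081.1 m, so Δλ = -22.76 / 111081.1 × 3600 = -0.738″.

Δλ = -0.74″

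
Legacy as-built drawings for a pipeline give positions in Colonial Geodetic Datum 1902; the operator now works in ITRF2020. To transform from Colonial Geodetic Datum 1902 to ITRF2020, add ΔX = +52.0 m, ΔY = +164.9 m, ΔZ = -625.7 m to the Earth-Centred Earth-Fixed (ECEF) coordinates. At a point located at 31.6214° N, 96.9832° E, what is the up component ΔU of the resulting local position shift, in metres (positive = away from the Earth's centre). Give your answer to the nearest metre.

The local up (radial) axis is (cos φ cos λ, cos φ sin λ, sin φ), giving ΔU = -5.383 + 139.376 − 328.057 = -194.06 m.

ΔU = -194 m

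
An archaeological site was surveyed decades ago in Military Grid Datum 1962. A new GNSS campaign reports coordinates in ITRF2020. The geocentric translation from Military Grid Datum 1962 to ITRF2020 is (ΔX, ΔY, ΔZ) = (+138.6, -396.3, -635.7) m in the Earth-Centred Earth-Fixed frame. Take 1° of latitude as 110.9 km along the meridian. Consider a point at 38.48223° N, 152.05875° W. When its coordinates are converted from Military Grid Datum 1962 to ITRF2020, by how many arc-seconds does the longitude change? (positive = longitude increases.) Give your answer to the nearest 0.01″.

Δλ = 17.21″

sin φ = 0.622272, cos φ = 0.782801, sin λ = -0.468566, cos λ = -0.883429.
East component: ΔE = −sin λ·ΔX + cos λ·ΔY = −(-0.468566)(138.6) + (-0.883429)(-396.3) = 415.05 m.
1° of latitude spans 110900 m; at latitude φ, 1° of longitude spans that × cos φ = 86812.7 m, so Δλ = 415.05 / 86812.7 × 3600 = 17.211″.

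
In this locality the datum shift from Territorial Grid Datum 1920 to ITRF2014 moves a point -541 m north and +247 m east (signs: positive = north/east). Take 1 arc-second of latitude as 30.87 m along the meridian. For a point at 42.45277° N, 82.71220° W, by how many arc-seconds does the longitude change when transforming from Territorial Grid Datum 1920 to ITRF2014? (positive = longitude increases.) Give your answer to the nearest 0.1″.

Δλ = 10.8″

At latitude 42.45277°, cos φ = 0.737834.
1″ of longitude at this latitude = 30.87 × cos φ = 22.7769 m, so Δλ = 247.0 / 22.7769 = 10.844″.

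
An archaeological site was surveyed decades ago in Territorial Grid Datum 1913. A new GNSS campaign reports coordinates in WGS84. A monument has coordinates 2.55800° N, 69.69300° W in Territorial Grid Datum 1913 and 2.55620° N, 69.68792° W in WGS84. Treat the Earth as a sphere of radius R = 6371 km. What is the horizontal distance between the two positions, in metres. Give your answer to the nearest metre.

599 m

Δφ = 2.55620° − 2.55800° = -0.00180°; Δλ = -69.68792° − -69.69300° = +0.00508°.
1° along a meridian = πR/180 = 111195 m.
ΔN = Δφ × 111195 = -200.2 m; ΔE = Δλ × 111195 × cos(2.55800°) = +0.00508 × 111195 × 0.999004 = 564.3 m.
Distance = √(ΔE² + ΔN²) = √(564.3² + (-200.2)²) = 598.8 m.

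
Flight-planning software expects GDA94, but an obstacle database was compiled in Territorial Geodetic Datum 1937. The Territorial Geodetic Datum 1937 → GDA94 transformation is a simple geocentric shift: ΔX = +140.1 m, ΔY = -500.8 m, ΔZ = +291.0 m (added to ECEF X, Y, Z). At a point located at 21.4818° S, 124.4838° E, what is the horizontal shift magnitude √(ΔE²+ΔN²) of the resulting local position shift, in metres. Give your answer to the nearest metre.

191 m

The local east axis at (φ, λ) is (−sin λ, cos λ, 0), so ΔE = −sin(124.4838°)·140.1 + cos(124.4838°)·(-500.8) = 168.06 m.
The local north axis is (−sin φ cos λ, −sin φ sin λ, cos φ), giving ΔN = -29.048 − 151.171 + 270.785 = 90.57 m.
Horizontal magnitude = √(ΔE² + ΔN²) = √(168.06² + 90.57²) = 190.91 m.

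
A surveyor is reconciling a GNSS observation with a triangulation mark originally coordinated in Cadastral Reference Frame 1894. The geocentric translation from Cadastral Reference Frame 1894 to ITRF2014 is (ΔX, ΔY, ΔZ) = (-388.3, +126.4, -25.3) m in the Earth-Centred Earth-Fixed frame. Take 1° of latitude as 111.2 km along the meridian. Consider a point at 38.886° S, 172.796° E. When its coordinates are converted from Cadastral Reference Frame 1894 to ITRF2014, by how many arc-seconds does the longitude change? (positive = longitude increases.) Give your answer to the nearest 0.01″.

sin φ = -0.627773, cos φ = 0.778397, sin λ = 0.125402, cos λ = -0.992106.
East component: ΔE = −sin λ·ΔX + cos λ·ΔY = −(0.125402)(-388.3) + (-0.992106)(126.4) = -76.71 m.
1° of latitude spans 111200 m; at latitude φ, 1° of longitude spans that × cos φ = 86557.7 m, so Δλ = -76.71 / 86557.7 × 3600 = -3.190″.

Δλ = -3.19″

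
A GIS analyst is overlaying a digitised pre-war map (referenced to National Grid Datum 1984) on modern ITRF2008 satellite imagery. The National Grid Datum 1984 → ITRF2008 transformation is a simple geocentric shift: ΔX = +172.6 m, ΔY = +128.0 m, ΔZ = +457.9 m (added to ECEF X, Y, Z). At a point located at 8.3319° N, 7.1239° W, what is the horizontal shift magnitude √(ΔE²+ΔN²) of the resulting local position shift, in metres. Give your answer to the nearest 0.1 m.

At φ = 8.3319°, λ = -7.1239°: sin φ = 0.144907, cos φ = 0.989445, sin λ = -0.124015, cos λ = 0.992280.
ΔE = −sin λ·ΔX + cos λ·ΔY = −(-0.124015)·(172.6) + (0.992280)·(128.0) = 148.42 m.
ΔN = −sin φ cos λ·ΔX − sin φ sin λ·ΔY + cos φ·ΔZ = −(0.144907)(0.992280)(172.6) − (0.144907)(-0.124015)(128.0) + (0.989445)(457.9) = 430.55 m.
Horizontal magnitude = √(ΔE² + ΔN²) = √(148.42² + 430.55²) = 455.41 m.

455.4 m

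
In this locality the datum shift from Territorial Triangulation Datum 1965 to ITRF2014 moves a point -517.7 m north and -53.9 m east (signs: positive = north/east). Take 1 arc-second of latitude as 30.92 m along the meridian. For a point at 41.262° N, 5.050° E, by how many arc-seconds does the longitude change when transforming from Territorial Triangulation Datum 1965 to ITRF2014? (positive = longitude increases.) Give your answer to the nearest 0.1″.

Δλ = -2.3″

At latitude 41.262°, cos φ = 0.751702.
1″ of longitude at this latitude = 30.92 × cos φ = 23.2426 m, so Δλ = -53.9 / 23.2426 = -2.319″.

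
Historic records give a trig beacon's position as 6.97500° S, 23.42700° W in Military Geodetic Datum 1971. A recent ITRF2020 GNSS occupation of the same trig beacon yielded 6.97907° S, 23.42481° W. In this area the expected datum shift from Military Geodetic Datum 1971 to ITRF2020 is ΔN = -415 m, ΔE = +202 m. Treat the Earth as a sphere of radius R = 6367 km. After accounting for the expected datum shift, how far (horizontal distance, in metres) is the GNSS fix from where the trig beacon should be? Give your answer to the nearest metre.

54 m

Observed coordinate differences: Δφ = -0.00407°, Δλ = +0.00219°.
Converting to metres (1° lat = 111125 m, cos φ = 0.992599): observed ΔN = -452.3 m, observed ΔE = 241.6 m.
Subtracting the expected shift leaves a residual of -452.3 − (-415) = -37.3 m north and 241.6 − (202) = 39.6 m east.
Residual distance = √((-37.3)² + 39.6²) = 54.4 m.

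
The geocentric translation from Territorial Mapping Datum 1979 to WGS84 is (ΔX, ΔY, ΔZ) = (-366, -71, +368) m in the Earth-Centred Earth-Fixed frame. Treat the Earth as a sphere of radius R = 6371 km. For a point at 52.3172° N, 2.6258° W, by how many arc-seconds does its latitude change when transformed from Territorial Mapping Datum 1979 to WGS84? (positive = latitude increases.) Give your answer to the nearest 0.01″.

sin φ = 0.791407, cos φ = 0.611289, sin λ = -0.045813, cos λ = 0.998950.
North component: ΔN = −sin φ cos λ·ΔX − sin φ sin λ·ΔY + cos φ·ΔZ = −(0.791407)(0.998950)(-366) − (0.791407)(-0.045813)(-71) + (0.611289)(368) = 511.73 m.
1° of latitude spans πR/180 = 111195 m, so Δφ = 511.73 / 111195 × 3600 = 16.568″.

Δφ = 16.57″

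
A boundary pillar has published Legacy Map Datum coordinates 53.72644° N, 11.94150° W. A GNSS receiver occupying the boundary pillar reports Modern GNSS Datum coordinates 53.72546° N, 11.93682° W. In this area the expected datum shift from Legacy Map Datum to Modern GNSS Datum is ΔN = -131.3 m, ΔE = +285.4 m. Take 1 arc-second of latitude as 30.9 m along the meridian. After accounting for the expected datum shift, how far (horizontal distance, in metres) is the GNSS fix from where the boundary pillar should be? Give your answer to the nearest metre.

Observed coordinate differences: Δφ = -0.00098°, Δλ = +0.00468°.
Converting to metres (1° lat = 111240 m, cos φ = 0.591641): observed ΔN = -109.0 m, observed ΔE = 308.0 m.
Subtracting the expected shift leaves a residual of -109.0 − (-131.3) = 22.3 m north and 308.0 − (285.4) = 22.6 m east.
Residual distance = √(22.3² + 22.6²) = 31.7 m.

32 m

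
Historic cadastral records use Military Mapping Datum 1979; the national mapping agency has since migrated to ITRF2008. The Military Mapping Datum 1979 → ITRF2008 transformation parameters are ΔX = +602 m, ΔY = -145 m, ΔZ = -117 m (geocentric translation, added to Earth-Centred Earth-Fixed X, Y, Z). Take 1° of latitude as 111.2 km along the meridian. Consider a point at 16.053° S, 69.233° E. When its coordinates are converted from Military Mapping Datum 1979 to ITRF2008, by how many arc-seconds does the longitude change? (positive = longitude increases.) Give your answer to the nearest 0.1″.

sin φ = -0.276526, cos φ = 0.961006, sin λ = 0.935030, cos λ = 0.354568.
East component: ΔE = −sin λ·ΔX + cos λ·ΔY = −(0.935030)(602) + (0.354568)(-145) = -614.30 m.
1° of latitude spans 111200 m; at latitude φ, 1° of longitude spans that × cos φ = 106863.9 m, so Δλ = -614.30 / 106863.9 × 3600 = -20.694″.

Δλ = -20.7″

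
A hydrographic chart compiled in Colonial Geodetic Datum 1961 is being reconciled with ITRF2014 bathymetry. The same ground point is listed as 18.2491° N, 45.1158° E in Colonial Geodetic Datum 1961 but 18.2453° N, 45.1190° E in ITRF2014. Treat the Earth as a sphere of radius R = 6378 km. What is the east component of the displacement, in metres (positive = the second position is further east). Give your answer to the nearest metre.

Δφ = 18.2453° − 18.2491° = -0.0038°; Δλ = 45.1190° − 45.1158° = +0.0032°.
1° along a meridian = πR/180 = 111317 m.
ΔN = Δφ × 111317 = -423.0 m; ΔE = Δλ × 111317 × cos(18.2491°) = +0.0032 × 111317 × 0.949704 = 338.3 m.

ΔE = 338 m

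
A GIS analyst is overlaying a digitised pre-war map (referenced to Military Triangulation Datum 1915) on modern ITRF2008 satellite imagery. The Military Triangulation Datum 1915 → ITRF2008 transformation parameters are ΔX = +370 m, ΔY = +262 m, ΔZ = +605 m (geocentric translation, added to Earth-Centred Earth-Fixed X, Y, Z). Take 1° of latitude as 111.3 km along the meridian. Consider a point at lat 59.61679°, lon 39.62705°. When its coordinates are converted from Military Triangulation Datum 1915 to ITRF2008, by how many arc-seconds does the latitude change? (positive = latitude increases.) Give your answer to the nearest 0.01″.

Δφ = -2.72″

sin φ = 0.862662, cos φ = 0.505781, sin λ = 0.637788, cos λ = 0.770212.
North component: ΔN = −sin φ cos λ·ΔX − sin φ sin λ·ΔY + cos φ·ΔZ = −(0.862662)(0.770212)(370) − (0.862662)(0.637788)(262) + (0.505781)(605) = -83.99 m.
1° of latitude spans 111300 m, so Δφ = -83.99 / 111300 × 3600 = -2.717″.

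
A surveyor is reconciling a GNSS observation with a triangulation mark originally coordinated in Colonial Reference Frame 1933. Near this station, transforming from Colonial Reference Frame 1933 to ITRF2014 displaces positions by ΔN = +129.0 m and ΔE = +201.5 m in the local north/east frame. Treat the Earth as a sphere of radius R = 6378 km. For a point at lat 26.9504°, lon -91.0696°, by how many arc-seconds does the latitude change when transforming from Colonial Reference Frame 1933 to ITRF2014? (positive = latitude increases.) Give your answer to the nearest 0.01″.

Δφ = 4.17″

On a sphere of radius R, 1 rad of latitude = R, so Δφ = ΔN / R = 129.0 / 6378000 = 2.0226e-05 rad = 4.172″.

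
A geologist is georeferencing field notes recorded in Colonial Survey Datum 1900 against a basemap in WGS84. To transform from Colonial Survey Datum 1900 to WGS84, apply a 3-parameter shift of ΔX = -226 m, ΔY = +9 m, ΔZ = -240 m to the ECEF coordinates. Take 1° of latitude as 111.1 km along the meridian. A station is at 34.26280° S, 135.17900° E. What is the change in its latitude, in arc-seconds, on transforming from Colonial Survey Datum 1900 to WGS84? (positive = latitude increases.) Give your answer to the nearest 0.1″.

sin φ = -0.562990, cos φ = 0.826464, sin λ = 0.704894, cos λ = -0.709312.
North component: ΔN = −sin φ cos λ·ΔX − sin φ sin λ·ΔY + cos φ·ΔZ = −(-0.562990)(-0.709312)(-226) − (-0.562990)(0.704894)(9) + (0.826464)(-240) = -104.53 m.
1° of latitude spans 111100 m, so Δφ = -104.53 / 111100 × 3600 = -3.387″.

Δφ = -3.4″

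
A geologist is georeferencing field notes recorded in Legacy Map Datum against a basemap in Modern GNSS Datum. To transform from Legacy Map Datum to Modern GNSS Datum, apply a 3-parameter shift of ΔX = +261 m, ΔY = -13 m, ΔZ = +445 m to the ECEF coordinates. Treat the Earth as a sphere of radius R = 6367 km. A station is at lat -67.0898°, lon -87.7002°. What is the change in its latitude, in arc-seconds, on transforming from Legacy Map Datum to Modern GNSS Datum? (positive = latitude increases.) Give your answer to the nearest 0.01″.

sin φ = -0.921116, cos φ = 0.389288, sin λ = -0.999195, cos λ = 0.040128.
North component: ΔN = −sin φ cos λ·ΔX − sin φ sin λ·ΔY + cos φ·ΔZ = −(-0.921116)(0.040128)(261) − (-0.921116)(-0.999195)(-13) + (0.389288)(445) = 194.85 m.
1° of latitude spans πR/180 = 111125 m, so Δφ = 194.85 / 111125 × 3600 = 6.312″.

Δφ = 6.31″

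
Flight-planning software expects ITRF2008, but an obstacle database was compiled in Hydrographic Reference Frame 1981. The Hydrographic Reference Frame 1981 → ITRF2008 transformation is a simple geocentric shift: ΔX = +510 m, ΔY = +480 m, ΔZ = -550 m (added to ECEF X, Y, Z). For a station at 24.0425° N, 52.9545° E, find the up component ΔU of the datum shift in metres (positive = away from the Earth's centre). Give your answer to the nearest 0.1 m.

The local up (radial) axis is (cos φ cos λ, cos φ sin λ, sin φ), giving ΔU = 280.593 + 349.878 − 224.078 = 406.39 m.

ΔU = 406.4 m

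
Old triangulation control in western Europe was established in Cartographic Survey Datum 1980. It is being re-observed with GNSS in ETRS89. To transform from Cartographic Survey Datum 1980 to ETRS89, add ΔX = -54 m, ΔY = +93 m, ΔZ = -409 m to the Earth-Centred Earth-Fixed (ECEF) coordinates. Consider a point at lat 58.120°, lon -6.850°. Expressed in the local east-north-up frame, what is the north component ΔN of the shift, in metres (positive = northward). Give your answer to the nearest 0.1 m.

ΔN = -161.1 m

At φ = 58.120°, λ = -6.850°: sin φ = 0.849156, cos φ = 0.528142, sin λ = -0.119270, cos λ = 0.992862.
ΔN = −sin φ cos λ·ΔX − sin φ sin λ·ΔY + cos φ·ΔZ = −(0.849156)(0.992862)(-54) − (0.849156)(-0.119270)(93) + (0.528142)(-409) = -161.06 m.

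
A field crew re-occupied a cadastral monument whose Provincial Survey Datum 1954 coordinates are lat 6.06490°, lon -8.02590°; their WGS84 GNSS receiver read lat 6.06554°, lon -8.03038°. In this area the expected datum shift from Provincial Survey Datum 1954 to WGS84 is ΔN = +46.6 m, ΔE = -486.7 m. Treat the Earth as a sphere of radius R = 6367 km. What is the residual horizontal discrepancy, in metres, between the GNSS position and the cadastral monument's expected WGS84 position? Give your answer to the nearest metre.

26 m

Observed coordinate differences: Δφ = +0.00064°, Δλ = -0.00448°.
Converting to metres (1° lat = 111125 m, cos φ = 0.994403): observed ΔN = 71.1 m, observed ΔE = -495.1 m.
Subtracting the expected shift leaves a residual of 71.1 − (46.6) = 24.5 m north and -495.1 − (-486.7) = -8.4 m east.
Residual distance = √(24.5² + (-8.4)²) = 25.9 m.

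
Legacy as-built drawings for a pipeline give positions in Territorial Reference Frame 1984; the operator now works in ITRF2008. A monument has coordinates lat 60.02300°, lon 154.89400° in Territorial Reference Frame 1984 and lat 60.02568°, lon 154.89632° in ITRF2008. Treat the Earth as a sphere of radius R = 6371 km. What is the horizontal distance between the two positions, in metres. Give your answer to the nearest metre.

Δφ = 60.02568° − 60.02300° = +0.00268°; Δλ = 154.89632° − 154.89400° = +0.00232°.
1° along a meridian = πR/180 = 111195 m.
ΔN = Δφ × 111195 = 298.0 m; ΔE = Δλ × 111195 × cos(60.02300°) = +0.00232 × 111195 × 0.499652 = 128.9 m.
Distance = √(ΔE² + ΔN²) = √(128.9² + 298.0²) = 324.7 m.

325 m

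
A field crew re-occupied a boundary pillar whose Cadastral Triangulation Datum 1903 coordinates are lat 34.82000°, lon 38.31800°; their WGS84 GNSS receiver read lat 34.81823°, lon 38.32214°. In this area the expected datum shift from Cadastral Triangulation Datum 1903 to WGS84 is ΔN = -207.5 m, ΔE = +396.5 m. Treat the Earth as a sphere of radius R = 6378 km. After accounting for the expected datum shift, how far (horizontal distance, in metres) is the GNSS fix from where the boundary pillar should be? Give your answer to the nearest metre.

Observed coordinate differences: Δφ = -0.00177°, Δλ = +0.00414°.
Converting to metres (1° lat = 111317 m, cos φ = 0.820950): observed ΔN = -197.0 m, observed ΔE = 378.3 m.
Subtracting the expected shift leaves a residual of -197.0 − (-207.5) = 10.5 m north and 378.3 − (396.5) = -18.2 m east.
Residual distance = √(10.5² + (-18.2)²) = 21.0 m.

21 m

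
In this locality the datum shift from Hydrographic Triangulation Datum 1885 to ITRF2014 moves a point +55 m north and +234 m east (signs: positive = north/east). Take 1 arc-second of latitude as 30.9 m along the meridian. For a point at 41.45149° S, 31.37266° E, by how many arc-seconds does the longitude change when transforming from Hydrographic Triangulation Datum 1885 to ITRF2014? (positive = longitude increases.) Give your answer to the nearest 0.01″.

Δλ = 10.10″

At latitude -41.45149°, cos φ = 0.749516.
1″ of longitude at this latitude = 30.90 × cos φ = 23.1601 m, so Δλ = 234.0 / 23.1601 = 10.104″.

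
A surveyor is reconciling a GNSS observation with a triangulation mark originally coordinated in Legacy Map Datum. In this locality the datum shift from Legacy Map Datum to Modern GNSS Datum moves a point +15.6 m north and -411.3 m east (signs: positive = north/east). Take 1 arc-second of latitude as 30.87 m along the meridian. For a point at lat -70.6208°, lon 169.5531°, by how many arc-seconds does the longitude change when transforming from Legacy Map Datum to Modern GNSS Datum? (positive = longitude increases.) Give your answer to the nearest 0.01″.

Δλ = -40.15″

At latitude -70.6208°, cos φ = 0.331819.
1″ of longitude at this latitude = 30.87 × cos φ = 10.2432 m, so Δλ = -411.3 / 10.2432 = -40.153″.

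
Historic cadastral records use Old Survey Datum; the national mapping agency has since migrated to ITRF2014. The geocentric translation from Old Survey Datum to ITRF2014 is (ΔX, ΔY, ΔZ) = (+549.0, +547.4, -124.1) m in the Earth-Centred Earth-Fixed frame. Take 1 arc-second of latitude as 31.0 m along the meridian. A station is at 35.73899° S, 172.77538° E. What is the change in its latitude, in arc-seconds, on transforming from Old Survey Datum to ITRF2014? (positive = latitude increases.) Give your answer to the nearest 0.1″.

Δφ = -12.2″

sin φ = -0.584094, cos φ = 0.811686, sin λ = 0.125760, cos λ = -0.992061.
North component: ΔN = −sin φ cos λ·ΔX − sin φ sin λ·ΔY + cos φ·ΔZ = −(-0.584094)(-0.992061)(549.0) − (-0.584094)(0.125760)(547.4) + (0.811686)(-124.1) = -378.64 m.
1° of latitude spans 3600 × 31.00 = 111600 m, so Δφ = -378.64 / 111600 × 3600 = -12.214″.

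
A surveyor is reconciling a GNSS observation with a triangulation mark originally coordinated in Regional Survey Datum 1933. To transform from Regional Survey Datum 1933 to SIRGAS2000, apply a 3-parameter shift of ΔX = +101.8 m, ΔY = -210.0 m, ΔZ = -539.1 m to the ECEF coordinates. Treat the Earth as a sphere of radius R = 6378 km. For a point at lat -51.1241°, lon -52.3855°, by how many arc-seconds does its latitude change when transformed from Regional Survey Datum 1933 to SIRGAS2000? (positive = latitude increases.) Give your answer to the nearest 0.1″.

sin φ = -0.778507, cos φ = 0.627636, sin λ = -0.792135, cos λ = 0.610346.
North component: ΔN = −sin φ cos λ·ΔX − sin φ sin λ·ΔY + cos φ·ΔZ = −(-0.778507)(0.610346)(101.8) − (-0.778507)(-0.792135)(-210.0) + (0.627636)(-539.1) = -160.48 m.
1° of latitude spans πR/180 = 111317 m, so Δφ = -160.48 / 111317 × 3600 = -5.190″.

Δφ = -5.2″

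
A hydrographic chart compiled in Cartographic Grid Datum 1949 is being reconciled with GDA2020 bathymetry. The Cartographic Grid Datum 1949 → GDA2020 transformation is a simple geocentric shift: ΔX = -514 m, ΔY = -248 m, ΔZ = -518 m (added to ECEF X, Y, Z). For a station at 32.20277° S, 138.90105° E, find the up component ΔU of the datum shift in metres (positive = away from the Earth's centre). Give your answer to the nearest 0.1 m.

The local up (radial) axis is (cos φ cos λ, cos φ sin λ, sin φ), giving ΔU = 327.753 − 137.947 + 276.051 = 465.86 m.

ΔU = 465.9 m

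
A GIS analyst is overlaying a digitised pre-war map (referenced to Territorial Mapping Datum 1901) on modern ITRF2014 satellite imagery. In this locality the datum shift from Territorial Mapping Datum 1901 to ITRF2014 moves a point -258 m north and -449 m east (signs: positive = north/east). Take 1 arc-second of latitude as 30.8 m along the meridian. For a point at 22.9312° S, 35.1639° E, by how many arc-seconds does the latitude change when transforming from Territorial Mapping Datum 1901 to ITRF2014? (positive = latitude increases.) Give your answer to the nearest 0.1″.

1″ of latitude = 30.80 m, so Δφ = -258.0 / 30.80 = -8.377″.

Δφ = -8.4″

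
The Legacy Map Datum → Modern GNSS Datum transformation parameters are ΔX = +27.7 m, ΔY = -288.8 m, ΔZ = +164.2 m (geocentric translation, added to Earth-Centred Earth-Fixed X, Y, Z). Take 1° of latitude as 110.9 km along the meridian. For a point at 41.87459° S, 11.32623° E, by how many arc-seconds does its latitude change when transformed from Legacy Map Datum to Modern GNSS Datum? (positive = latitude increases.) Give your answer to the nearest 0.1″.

Δφ = 3.3″

sin φ = -0.667502, cos φ = 0.744608, sin λ = 0.196395, cos λ = 0.980525.
North component: ΔN = −sin φ cos λ·ΔX − sin φ sin λ·ΔY + cos φ·ΔZ = −(-0.667502)(0.980525)(27.7) − (-0.667502)(0.196395)(-288.8) + (0.744608)(164.2) = 102.53 m.
1° of latitude spans 110900 m, so Δφ = 102.53 / 110900 × 3600 = 3.328″.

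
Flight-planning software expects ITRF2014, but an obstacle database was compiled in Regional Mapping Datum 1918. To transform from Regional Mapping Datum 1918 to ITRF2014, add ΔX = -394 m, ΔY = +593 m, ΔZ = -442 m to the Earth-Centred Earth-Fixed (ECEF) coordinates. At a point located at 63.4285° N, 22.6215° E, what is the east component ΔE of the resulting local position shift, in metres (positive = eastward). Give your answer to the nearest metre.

At φ = 63.4285°, λ = 22.6215°: sin φ = 0.894377, cos φ = 0.447314, sin λ = 0.384642, cos λ = 0.923066.
ΔE = −sin λ·ΔX + cos λ·ΔY = −(0.384642)·(-394) + (0.923066)·(593) = 698.93 m.

ΔE = 699 m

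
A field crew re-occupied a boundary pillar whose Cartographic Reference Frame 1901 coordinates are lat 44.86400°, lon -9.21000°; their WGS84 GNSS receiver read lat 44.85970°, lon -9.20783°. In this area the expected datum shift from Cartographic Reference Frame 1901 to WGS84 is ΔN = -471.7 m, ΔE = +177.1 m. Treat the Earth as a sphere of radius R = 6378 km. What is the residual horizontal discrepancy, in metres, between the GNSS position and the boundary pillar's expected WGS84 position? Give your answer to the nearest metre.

9 m

Observed coordinate differences: Δφ = -0.00430°, Δλ = +0.00217°.
Converting to metres (1° lat = 111317 m, cos φ = 0.708783): observed ΔN = -478.7 m, observed ΔE = 171.2 m.
Subtracting the expected shift leaves a residual of -478.7 − (-471.7) = -7.0 m north and 171.2 − (177.1) = -5.9 m east.
Residual distance = √((-7.0)² + (-5.9)²) = 9.1 m.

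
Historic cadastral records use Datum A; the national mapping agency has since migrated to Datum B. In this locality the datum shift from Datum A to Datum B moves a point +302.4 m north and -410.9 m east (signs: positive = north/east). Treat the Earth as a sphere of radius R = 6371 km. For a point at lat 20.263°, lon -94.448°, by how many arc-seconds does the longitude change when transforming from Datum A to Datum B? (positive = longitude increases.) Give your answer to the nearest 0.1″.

Δλ = -14.2″

At latitude 20.263°, cos φ = 0.938113.
One radian of longitude at latitude φ spans R cos φ, so Δλ = ΔE / (R cos φ) = -410.9 / (6371000 × 0.938113) = -6.8750e-05 rad = -14.181″.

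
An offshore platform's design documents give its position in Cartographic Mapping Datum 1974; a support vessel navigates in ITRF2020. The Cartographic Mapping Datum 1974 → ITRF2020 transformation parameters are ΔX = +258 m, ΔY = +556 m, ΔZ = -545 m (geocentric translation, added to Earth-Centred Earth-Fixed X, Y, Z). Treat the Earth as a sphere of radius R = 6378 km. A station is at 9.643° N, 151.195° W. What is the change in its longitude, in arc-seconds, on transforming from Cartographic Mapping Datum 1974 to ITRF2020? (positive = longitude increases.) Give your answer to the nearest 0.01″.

sin φ = 0.167509, cos φ = 0.985871, sin λ = -0.481830, cos λ = -0.876265.
East component: ΔE = −sin λ·ΔX + cos λ·ΔY = −(-0.481830)(258) + (-0.876265)(556) = -362.89 m.
1° of latitude spans πR/180 = 111317 m; at latitude φ, 1° of longitude spans that × cos φ = 109744.3 m, so Δλ = -362.89 / 109744.3 × 3600 = -11.904″.

Δλ = -11.90″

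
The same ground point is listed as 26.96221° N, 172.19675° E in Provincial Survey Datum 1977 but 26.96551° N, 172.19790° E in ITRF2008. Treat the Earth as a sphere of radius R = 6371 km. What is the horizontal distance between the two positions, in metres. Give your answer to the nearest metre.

Δφ = 26.96551° − 26.96221° = +0.00330°; Δλ = 172.19790° − 172.19675° = +0.00115°.
1° along a meridian = πR/180 = 111195 m.
ΔN = Δφ × 111195 = 366.9 m; ΔE = Δλ × 111195 × cos(26.96221°) = +0.00115 × 111195 × 0.891306 = 114.0 m.
Distance = √(ΔE² + ΔN²) = √(114.0² + 366.9²) = 384.2 m.

384 m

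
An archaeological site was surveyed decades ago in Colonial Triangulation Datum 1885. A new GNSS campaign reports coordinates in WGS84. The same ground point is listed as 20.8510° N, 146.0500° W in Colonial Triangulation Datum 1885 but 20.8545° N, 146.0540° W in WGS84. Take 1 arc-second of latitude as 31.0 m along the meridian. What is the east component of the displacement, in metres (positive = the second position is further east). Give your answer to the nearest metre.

Δφ = 20.8545° − 20.8510° = +0.0035°; Δλ = -146.0540° − -146.0500° = -0.0040°.
1° of latitude = 3600 × 31.00 = 111600 m.
ΔN = Δφ × 111600 = 390.6 m; ΔE = Δλ × 111600 × cos(20.8510°) = -0.0040 × 111600 × 0.934509 = -417.2 m.

ΔE = -417 m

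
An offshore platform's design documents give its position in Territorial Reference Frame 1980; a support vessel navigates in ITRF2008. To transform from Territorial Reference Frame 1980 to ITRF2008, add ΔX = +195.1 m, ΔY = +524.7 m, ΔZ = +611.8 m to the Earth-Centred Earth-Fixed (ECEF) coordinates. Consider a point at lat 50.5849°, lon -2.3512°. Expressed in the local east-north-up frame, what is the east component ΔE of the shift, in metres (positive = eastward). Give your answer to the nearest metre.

At φ = 50.5849°, λ = -2.3512°: sin φ = 0.772566, cos φ = 0.634934, sin λ = -0.041025, cos λ = 0.999158.
ΔE = −sin λ·ΔX + cos λ·ΔY = −(-0.041025)·(195.1) + (0.999158)·(524.7) = 532.26 m.

ΔE = 532 m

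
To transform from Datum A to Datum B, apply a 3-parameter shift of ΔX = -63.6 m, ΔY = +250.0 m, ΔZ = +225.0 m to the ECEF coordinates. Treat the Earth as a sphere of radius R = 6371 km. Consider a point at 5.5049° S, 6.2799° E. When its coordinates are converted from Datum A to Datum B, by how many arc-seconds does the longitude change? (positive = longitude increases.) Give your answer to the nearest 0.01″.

sin φ = -0.095931, cos φ = 0.995388, sin λ = 0.109386, cos λ = 0.993999.
East component: ΔE = −sin λ·ΔX + cos λ·ΔY = −(0.109386)(-63.6) + (0.993999)(250.0) = 255.46 m.
1° of latitude spans πR/180 = 111195 m; at latitude φ, 1° of longitude spans that × cos φ = 110682.1 m, so Δλ = 255.46 / 110682.1 × 3600 = 8.309″.

Δλ = 8.31″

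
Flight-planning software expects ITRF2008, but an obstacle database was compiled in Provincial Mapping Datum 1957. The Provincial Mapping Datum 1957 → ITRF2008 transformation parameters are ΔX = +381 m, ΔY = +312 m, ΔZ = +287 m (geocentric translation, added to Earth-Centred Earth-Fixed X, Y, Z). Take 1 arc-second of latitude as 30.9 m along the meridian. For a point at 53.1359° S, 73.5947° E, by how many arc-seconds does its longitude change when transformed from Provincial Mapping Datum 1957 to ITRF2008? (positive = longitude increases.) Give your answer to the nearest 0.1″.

Δλ = -15.0″

sin φ = -0.800061, cos φ = 0.599919, sin λ = 0.959288, cos λ = 0.282430.
East component: ΔE = −sin λ·ΔX + cos λ·ΔY = −(0.959288)(381) + (0.282430)(312) = -277.37 m.
1° of latitude spans 3600 × 30.90 = 111240 m; at latitude φ, 1° of longitude spans that × cos φ = 66735.0 m, so Δλ = -277.37 / 66735.0 × 3600 = -14.963″.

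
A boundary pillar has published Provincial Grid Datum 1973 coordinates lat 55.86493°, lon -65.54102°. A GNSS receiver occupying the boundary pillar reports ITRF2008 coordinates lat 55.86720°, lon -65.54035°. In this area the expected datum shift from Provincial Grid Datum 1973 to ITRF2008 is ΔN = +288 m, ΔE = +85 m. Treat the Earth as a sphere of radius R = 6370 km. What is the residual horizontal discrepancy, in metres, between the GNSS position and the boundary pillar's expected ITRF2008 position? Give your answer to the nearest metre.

56 m

Observed coordinate differences: Δφ = +0.00227°, Δλ = +0.00067°.
Converting to metres (1° lat = 111177 m, cos φ = 0.561146): observed ΔN = 252.4 m, observed ΔE = 41.8 m.
Subtracting the expected shift leaves a residual of 252.4 − (288) = -35.6 m north and 41.8 − (85) = -43.2 m east.
Residual distance = √((-35.6)² + (-43.2)²) = 56.0 m.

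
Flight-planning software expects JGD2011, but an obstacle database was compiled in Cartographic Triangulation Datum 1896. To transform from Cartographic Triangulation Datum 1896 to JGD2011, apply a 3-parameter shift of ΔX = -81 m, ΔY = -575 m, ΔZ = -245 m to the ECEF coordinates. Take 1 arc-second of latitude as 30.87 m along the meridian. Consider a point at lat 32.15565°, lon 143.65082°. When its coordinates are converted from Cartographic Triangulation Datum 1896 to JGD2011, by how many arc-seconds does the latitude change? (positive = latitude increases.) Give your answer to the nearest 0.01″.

sin φ = 0.532221, cos φ = 0.846605, sin λ = 0.592705, cos λ = -0.805420.
North component: ΔN = −sin φ cos λ·ΔX − sin φ sin λ·ΔY + cos φ·ΔZ = −(0.532221)(-0.805420)(-81) − (0.532221)(0.592705)(-575) + (0.846605)(-245) = -60.76 m.
1° of latitude spans 3600 × 30.87 = 111132 m, so Δφ = -60.76 / 111132 × 3600 = -1.968″.

Δφ = -1.97″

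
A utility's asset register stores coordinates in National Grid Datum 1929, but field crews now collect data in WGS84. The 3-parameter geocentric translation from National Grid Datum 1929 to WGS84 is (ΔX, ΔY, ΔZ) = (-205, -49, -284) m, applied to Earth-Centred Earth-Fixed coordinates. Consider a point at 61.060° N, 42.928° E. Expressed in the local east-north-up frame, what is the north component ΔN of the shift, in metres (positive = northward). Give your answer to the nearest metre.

ΔN = 23 m

At φ = 61.060°, λ = 42.928°: sin φ = 0.875127, cos φ = 0.483893, sin λ = 0.681079, cos λ = 0.732210.
ΔN = −sin φ cos λ·ΔX − sin φ sin λ·ΔY + cos φ·ΔZ = −(0.875127)(0.732210)(-205) − (0.875127)(0.681079)(-49) + (0.483893)(-284) = 23.14 m.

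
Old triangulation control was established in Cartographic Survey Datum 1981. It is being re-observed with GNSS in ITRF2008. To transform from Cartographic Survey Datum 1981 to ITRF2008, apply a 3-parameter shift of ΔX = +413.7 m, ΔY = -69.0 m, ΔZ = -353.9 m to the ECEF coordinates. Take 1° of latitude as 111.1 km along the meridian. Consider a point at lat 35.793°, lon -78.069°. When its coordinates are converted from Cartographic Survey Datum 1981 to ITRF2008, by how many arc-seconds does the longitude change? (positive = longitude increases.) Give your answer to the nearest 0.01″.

Δλ = 15.60″

sin φ = 0.584859, cos φ = 0.811135, sin λ = -0.978397, cos λ = 0.206734.
East component: ΔE = −sin λ·ΔX + cos λ·ΔY = −(-0.978397)(413.7) + (0.206734)(-69.0) = 390.50 m.
1° of latitude spans 111100 m; at latitude φ, 1° of longitude spans that × cos φ = 90117.1 m, so Δλ = 390.50 / 90117.1 × 3600 = 15.600″.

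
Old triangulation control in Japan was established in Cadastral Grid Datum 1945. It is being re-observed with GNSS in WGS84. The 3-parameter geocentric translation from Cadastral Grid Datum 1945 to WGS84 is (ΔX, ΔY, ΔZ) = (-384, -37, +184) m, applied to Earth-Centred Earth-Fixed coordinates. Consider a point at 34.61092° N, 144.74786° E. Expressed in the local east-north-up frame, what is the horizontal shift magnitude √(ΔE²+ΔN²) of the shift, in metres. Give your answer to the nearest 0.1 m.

At φ = 34.61092°, λ = 144.74786°: sin φ = 0.568001, cos φ = 0.823028, sin λ = 0.577176, cos λ = -0.816620.
ΔE = −sin λ·ΔX + cos λ·ΔY = −(0.577176)·(-384) + (-0.816620)·(-37) = 251.85 m.
ΔN = −sin φ cos λ·ΔX − sin φ sin λ·ΔY + cos φ·ΔZ = −(0.568001)(-0.816620)(-384) − (0.568001)(0.577176)(-37) + (0.823028)(184) = -14.55 m.
Horizontal magnitude = √(ΔE² + ΔN²) = √(251.85² + (-14.55)²) = 252.27 m.

252.3 m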